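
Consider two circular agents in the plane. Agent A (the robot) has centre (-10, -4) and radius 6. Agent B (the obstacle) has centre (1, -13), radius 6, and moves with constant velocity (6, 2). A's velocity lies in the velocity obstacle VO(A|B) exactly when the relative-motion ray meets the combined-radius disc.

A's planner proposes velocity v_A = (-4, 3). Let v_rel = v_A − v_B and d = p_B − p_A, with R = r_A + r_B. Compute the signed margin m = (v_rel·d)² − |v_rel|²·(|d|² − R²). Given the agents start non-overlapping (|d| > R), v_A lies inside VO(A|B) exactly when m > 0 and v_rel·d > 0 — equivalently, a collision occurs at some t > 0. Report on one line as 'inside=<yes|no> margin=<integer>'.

d = (11, -9),  |d|² = 202;  R = 6+6 = 12,  c = 202−12² = 58
v_rel = (-10, 1),  |v_rel|² = 101;  v_rel·d = (-10)·(11) + (1)·(-9) = -119
101·t² + 238·t + 58 = 0  ⇒  m = (-119)² − 101·58 = 8303
m = 8303 > 0,  v_rel·d = -119 < 0  ⇒  outside

inside=no margin=8303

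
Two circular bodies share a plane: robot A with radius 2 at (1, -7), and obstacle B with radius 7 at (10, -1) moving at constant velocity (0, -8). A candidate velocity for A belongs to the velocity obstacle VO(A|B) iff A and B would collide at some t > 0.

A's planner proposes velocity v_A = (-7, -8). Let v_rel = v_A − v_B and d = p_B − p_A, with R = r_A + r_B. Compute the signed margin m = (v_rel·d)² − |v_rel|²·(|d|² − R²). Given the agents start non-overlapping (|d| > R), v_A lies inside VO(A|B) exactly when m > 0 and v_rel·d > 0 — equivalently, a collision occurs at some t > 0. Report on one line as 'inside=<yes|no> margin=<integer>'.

d = (9, 6),  |d|² = 117;  R = 2+7 = 9,  c = 117−9² = 36
v_rel = (-7, 0),  |v_rel|² = 49;  v_rel·d = (-7)·(9) + (0)·(6) = -63
49·t² + 126·t + 36 = 0  ⇒  m = (-63)² − 49·36 = 2205
m = 2205 > 0,  v_rel·d = -63 < 0  ⇒  outside

inside=no margin=2205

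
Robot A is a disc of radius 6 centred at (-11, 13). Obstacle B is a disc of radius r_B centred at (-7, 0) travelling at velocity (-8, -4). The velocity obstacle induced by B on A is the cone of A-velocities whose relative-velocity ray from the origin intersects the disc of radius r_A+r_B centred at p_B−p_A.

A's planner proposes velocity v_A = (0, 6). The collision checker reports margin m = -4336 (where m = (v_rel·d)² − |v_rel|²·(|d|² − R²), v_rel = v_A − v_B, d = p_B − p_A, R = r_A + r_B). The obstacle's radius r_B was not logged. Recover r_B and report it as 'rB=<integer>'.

m = -4336
d = (4, -13);  v_rel = (8, 10),  |v_rel|² = 164
v_rel×d = (8)·(-13) − (10)·(4) = -144
since m = R²·164 − (-144)²:  R² = (20736 + -4336) / 164 = 100
R = √100 = 10  ⇒  r_B = 10 − 6 = 4

rB=4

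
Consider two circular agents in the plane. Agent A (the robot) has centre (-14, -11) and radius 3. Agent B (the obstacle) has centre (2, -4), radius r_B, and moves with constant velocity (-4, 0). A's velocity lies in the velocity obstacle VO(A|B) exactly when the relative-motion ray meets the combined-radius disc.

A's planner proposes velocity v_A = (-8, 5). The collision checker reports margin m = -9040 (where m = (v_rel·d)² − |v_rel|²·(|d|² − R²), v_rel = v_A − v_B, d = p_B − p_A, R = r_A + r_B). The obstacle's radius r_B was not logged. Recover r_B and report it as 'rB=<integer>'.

m = -9040
d = (16, 7);  v_rel = (-4, 5),  |v_rel|² = 41
v_rel×d = (-4)·(7) − (5)·(16) = -108
since m = R²·41 − (-108)²:  R² = (11664 + -9040) / 41 = 64
R = √64 = 8  ⇒  r_B = 8 − 3 = 5

rB=5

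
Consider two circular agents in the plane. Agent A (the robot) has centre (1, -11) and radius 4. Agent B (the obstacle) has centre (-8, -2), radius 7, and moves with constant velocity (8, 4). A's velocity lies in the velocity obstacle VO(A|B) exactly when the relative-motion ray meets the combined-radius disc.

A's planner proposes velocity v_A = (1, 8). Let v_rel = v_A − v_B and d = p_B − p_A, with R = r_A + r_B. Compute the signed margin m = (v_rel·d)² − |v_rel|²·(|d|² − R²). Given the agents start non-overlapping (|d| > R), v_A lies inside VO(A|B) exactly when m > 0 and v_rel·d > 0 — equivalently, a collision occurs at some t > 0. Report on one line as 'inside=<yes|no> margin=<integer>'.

d = (-9, 9),  |d|² = 162;  R = 4+7 = 11,  c = 162−11² = 41
v_rel = (-7, 4),  |v_rel|² = 65;  v_rel·d = (-7)·(-9) + (4)·(9) = 99
65·t² − 198·t + 41 = 0  ⇒  m = 99² − 65·41 = 7136
m = 7136 > 0,  v_rel·d = 99 > 0  ⇒  inside

inside=yes margin=7136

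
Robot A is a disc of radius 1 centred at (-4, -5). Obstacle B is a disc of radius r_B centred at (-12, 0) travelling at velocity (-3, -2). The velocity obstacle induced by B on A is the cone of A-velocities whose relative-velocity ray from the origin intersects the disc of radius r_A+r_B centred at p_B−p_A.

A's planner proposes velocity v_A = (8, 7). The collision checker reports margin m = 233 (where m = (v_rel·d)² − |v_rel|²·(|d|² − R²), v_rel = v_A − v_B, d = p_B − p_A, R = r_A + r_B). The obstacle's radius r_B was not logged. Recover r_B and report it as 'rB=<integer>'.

m = 233
d = (-8, 5);  v_rel = (11, 9),  |v_rel|² = 202
v_rel×d = (11)·(5) − (9)·(-8) = 127
since m = R²·202 − 127²:  R² = (16129 + 233) / 202 = 81
R = √81 = 9  ⇒  r_B = 9 − 1 = 8

rB=8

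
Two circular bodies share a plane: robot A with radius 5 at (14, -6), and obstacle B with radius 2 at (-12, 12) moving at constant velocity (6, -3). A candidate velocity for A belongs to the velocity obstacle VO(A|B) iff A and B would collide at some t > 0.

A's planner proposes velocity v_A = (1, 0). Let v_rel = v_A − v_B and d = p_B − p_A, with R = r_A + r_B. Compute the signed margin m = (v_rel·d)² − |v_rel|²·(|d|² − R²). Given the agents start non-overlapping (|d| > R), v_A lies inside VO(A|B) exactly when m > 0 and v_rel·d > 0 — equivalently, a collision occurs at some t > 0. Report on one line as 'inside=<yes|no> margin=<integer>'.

d = (-26, 18),  |d|² = 1000;  R = 5+2 = 7,  c = 1000−7² = 951
v_rel = (-5, 3),  |v_rel|² = 34;  v_rel·d = (-5)·(-26) + (3)·(18) = 184
34·t² − 368·t + 951 = 0  ⇒  m = 184² − 34·951 = 1522
m = 1522 > 0,  v_rel·d = 184 > 0  ⇒  inside

inside=yes margin=1522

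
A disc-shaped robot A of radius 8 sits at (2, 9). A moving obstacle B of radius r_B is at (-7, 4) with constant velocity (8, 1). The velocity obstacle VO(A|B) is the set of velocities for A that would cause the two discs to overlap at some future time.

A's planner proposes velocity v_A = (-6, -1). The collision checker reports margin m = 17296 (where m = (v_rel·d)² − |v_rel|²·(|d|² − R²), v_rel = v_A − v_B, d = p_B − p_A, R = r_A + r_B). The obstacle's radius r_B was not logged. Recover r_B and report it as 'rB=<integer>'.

m = 17296
d = (-9, -5);  v_rel = (-14, -2),  |v_rel|² = 200
v_rel×d = (-14)·(-5) − (-2)·(-9) = 52
since m = R²·200 − 52²:  R² = (2704 + 17296) / 200 = 100
R = √100 = 10  ⇒  r_B = 10 − 8 = 2

rB=2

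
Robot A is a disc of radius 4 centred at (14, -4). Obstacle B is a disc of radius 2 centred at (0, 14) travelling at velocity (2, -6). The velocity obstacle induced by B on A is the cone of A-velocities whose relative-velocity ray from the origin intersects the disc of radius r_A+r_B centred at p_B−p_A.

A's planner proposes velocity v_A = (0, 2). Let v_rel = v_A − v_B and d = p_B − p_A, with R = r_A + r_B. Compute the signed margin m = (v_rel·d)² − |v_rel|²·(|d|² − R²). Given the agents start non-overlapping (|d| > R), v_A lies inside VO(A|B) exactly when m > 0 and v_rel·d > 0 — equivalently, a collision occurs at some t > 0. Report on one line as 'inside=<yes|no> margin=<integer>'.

d = (-14, 18),  |d|² = 520;  R = 4+2 = 6,  c = 520−6² = 484
v_rel = (-2, 8),  |v_rel|² = 68;  v_rel·d = (-2)·(-14) + (8)·(18) = 172
68·t² − 344·t + 484 = 0  ⇒  m = 172² − 68·484 = -3328
m = -3328 < 0,  v_rel·d = 172 > 0  ⇒  outside

inside=no margin=-3328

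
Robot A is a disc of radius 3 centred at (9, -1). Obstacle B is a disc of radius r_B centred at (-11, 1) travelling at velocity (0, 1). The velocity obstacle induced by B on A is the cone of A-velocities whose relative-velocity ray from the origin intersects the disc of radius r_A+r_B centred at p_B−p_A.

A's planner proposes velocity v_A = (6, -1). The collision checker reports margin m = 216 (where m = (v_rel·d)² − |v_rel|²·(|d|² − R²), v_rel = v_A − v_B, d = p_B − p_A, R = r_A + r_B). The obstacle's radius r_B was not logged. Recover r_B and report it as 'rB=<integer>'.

m = 216
d = (-20, 2);  v_rel = (6, -2),  |v_rel|² = 40
v_rel×d = (6)·(2) − (-2)·(-20) = -28
since m = R²·40 − (-28)²:  R² = (784 + 216) / 40 = 25
R = √25 = 5  ⇒  r_B = 5 − 3 = 2

rB=2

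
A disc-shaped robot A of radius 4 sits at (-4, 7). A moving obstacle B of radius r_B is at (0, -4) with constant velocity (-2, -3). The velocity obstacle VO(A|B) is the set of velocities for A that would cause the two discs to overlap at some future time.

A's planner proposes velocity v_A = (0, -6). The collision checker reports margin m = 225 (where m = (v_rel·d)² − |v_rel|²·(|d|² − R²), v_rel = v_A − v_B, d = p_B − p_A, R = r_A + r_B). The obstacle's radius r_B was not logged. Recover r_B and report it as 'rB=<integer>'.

m = 225
d = (4, -11);  v_rel = (2, -3),  |v_rel|² = 13
v_rel×d = (2)·(-11) − (-3)·(4) = -10
since m = R²·13 − (-10)²:  R² = (100 + 225) / 13 = 25
R = √25 = 5  ⇒  r_B = 5 − 4 = 1

rB=1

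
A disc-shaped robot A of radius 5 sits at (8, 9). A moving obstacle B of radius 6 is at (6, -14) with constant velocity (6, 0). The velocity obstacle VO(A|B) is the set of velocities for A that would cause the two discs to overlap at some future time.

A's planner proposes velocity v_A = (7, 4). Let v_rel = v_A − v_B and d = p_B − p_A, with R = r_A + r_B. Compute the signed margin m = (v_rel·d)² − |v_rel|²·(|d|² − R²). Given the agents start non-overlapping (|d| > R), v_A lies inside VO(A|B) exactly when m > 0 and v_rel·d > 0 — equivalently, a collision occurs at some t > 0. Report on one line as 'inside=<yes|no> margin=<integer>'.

d = (-2, -23),  |d|² = 533;  R = 5+6 = 11,  c = 533−11² = 412
v_rel = (1, 4),  |v_rel|² = 17;  v_rel·d = (1)·(-2) + (4)·(-23) = -94
17·t² + 188·t + 412 = 0  ⇒  m = (-94)² − 17·412 = 1832
m = 1832 > 0,  v_rel·d = -94 < 0  ⇒  outside

inside=no margin=1832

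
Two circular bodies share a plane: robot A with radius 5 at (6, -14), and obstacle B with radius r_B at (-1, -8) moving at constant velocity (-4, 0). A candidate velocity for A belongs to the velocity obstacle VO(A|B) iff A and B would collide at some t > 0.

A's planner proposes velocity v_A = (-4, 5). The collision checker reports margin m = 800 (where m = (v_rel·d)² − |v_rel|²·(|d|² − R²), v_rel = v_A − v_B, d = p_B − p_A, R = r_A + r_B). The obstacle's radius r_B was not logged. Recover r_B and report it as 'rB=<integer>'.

m = 800
d = (-7, 6);  v_rel = (0, 5),  |v_rel|² = 25
v_rel×d = (0)·(6) − (5)·(-7) = 35
since m = R²·25 − 35²:  R² = (1225 + 800) / 25 = 81
R = √81 = 9  ⇒  r_B = 9 − 5 = 4

rB=4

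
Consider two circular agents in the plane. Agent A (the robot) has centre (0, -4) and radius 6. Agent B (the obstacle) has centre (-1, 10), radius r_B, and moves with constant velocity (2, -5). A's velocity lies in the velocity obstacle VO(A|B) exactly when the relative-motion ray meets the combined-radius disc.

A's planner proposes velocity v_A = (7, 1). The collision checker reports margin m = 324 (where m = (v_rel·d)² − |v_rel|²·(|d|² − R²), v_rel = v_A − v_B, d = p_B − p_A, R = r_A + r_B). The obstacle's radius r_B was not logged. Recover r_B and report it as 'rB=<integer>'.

m = 324
d = (-1, 14);  v_rel = (5, 6),  |v_rel|² = 61
v_rel×d = (5)·(14) − (6)·(-1) = 76
since m = R²·61 − 76²:  R² = (5776 + 324) / 61 = 100
R = √100 = 10  ⇒  r_B = 10 − 6 = 4

rB=4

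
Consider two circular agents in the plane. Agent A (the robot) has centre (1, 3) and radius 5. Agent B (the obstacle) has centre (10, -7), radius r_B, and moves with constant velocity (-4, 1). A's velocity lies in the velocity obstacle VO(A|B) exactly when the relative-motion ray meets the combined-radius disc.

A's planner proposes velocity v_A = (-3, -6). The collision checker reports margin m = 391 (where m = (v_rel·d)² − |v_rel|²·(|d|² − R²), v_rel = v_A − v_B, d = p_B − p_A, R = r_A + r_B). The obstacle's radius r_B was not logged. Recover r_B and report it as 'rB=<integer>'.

m = 391
d = (9, -10);  v_rel = (1, -7),  |v_rel|² = 50
v_rel×d = (1)·(-10) − (-7)·(9) = 53
since m = R²·50 − 53²:  R² = (2809 + 391) / 50 = 64
R = √64 = 8  ⇒  r_B = 8 − 5 = 3

rB=3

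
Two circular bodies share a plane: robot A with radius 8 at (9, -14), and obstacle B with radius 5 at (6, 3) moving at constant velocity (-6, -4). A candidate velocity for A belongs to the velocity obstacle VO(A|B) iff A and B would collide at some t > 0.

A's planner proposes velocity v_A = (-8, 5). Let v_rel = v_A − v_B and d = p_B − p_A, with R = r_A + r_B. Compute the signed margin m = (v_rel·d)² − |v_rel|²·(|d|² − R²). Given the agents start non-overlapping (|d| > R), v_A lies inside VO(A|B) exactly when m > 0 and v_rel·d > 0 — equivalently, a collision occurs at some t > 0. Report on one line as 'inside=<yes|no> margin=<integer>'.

d = (-3, 17),  |d|² = 298;  R = 8+5 = 13,  c = 298−13² = 129
v_rel = (-2, 9),  |v_rel|² = 85;  v_rel·d = (-2)·(-3) + (9)·(17) = 159
85·t² − 318·t + 129 = 0  ⇒  m = 159² − 85·129 = 14316
m = 14316 > 0,  v_rel·d = 159 > 0  ⇒  inside

inside=yes margin=14316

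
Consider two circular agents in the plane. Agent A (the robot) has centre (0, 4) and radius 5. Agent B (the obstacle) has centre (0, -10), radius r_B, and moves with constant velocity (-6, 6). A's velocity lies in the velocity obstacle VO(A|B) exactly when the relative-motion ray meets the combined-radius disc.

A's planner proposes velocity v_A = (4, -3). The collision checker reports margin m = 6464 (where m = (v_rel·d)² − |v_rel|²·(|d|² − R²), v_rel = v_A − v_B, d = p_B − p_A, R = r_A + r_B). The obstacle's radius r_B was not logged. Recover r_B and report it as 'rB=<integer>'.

m = 6464
d = (0, -14);  v_rel = (10, -9),  |v_rel|² = 181
v_rel×d = (10)·(-14) − (-9)·(0) = -140
since m = R²·181 − (-140)²:  R² = (19600 + 6464) / 181 = 144
R = √144 = 12  ⇒  r_B = 12 − 5 = 7

rB=7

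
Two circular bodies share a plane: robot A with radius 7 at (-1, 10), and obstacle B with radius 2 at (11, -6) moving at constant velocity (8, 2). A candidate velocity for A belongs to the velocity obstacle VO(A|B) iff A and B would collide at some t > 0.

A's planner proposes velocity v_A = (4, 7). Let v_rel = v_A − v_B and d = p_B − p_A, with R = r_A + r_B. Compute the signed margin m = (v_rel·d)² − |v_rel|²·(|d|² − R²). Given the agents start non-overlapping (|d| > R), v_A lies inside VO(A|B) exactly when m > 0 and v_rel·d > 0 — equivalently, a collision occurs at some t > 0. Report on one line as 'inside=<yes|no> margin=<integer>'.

d = (12, -16),  |d|² = 400;  R = 7+2 = 9,  c = 400−9² = 319
v_rel = (-4, 5),  |v_rel|² = 41;  v_rel·d = (-4)·(12) + (5)·(-16) = -128
41·t² + 256·t + 319 = 0  ⇒  m = (-128)² − 41·319 = 3305
m = 3305 > 0,  v_rel·d = -128 < 0  ⇒  outside

inside=no margin=3305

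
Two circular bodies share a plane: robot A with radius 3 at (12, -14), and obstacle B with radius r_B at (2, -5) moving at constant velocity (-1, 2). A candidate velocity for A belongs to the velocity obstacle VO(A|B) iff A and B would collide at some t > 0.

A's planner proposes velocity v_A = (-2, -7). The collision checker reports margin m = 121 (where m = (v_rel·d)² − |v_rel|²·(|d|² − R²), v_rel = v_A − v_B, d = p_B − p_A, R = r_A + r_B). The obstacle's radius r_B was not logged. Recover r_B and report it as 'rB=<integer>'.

m = 121
d = (-10, 9);  v_rel = (-1, -9),  |v_rel|² = 82
v_rel×d = (-1)·(9) − (-9)·(-10) = -99
since m = R²·82 − (-99)²:  R² = (9801 + 121) / 82 = 121
R = √121 = 11  ⇒  r_B = 11 − 3 = 8

rB=8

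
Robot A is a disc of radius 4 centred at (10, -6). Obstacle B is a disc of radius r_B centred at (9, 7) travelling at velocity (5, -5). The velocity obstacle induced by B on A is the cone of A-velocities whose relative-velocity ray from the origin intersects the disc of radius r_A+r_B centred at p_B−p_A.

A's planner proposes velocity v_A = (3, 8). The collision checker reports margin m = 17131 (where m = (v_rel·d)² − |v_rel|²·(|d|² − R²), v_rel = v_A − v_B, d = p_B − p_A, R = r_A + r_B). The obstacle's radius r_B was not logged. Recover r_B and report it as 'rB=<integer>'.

m = 17131
d = (-1, 13);  v_rel = (-2, 13),  |v_rel|² = 173
v_rel×d = (-2)·(13) − (13)·(-1) = -13
since m = R²·173 − (-13)²:  R² = (169 + 17131) / 173 = 100
R = √100 = 10  ⇒  r_B = 10 − 4 = 6

rB=6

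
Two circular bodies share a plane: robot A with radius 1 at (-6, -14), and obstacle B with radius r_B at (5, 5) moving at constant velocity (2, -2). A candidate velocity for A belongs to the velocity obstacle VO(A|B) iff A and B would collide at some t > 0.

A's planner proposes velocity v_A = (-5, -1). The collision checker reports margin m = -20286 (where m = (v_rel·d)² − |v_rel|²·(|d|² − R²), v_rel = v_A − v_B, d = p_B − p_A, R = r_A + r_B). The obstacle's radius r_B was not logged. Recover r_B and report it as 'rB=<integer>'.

m = -20286
d = (11, 19);  v_rel = (-7, 1),  |v_rel|² = 50
v_rel×d = (-7)·(19) − (1)·(11) = -144
since m = R²·50 − (-144)²:  R² = (20736 + -20286) / 50 = 9
R = √9 = 3  ⇒  r_B = 3 − 1 = 2

rB=2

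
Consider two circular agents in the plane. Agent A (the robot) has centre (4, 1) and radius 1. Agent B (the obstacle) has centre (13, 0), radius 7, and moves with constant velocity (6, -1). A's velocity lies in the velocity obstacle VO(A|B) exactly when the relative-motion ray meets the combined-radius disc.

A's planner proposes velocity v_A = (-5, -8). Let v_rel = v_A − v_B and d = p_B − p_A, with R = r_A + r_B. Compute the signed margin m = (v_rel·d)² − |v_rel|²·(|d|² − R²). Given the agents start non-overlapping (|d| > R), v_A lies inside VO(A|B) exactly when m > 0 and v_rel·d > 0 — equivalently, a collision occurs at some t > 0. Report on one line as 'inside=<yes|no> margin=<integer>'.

d = (9, -1),  |d|² = 82;  R = 1+7 = 8,  c = 82−8² = 18
v_rel = (-11, -7),  |v_rel|² = 170;  v_rel·d = (-11)·(9) + (-7)·(-1) = -92
170·t² + 184·t + 18 = 0  ⇒  m = (-92)² − 170·18 = 5404
m = 5404 > 0,  v_rel·d = -92 < 0  ⇒  outside

inside=no margin=5404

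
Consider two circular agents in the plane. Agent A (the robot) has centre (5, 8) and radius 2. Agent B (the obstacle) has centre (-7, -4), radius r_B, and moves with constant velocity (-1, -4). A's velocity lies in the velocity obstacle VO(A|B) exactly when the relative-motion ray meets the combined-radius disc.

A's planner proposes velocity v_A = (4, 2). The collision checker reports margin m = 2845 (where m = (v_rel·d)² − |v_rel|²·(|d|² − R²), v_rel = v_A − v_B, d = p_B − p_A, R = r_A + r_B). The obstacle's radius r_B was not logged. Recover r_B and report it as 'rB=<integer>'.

m = 2845
d = (-12, -12);  v_rel = (5, 6),  |v_rel|² = 61
v_rel×d = (5)·(-12) − (6)·(-12) = 12
since m = R²·61 − 12²:  R² = (144 + 2845) / 61 = 49
R = √49 = 7  ⇒  r_B = 7 − 2 = 5

rB=5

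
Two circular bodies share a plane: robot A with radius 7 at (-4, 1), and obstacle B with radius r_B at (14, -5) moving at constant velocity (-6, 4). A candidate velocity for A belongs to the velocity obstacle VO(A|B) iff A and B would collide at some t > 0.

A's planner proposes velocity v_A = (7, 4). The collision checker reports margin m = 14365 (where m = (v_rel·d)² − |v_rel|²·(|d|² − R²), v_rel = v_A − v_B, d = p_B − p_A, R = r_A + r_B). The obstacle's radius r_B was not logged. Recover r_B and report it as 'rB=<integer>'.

m = 14365
d = (18, -6);  v_rel = (13, 0),  |v_rel|² = 169
v_rel×d = (13)·(-6) − (0)·(18) = -78
since m = R²·169 − (-78)²:  R² = (6084 + 14365) / 169 = 121
R = √121 = 11  ⇒  r_B = 11 − 7 = 4

rB=4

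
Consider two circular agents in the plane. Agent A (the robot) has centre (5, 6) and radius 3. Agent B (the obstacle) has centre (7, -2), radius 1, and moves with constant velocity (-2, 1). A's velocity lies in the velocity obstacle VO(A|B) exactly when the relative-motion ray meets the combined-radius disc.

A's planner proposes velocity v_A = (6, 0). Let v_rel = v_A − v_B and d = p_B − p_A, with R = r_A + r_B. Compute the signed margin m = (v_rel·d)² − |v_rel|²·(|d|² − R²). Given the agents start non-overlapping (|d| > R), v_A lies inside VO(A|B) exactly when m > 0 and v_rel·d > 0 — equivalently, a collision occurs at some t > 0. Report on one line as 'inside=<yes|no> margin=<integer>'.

d = (2, -8),  |d|² = 68;  R = 3+1 = 4,  c = 68−4² = 52
v_rel = (8, -1),  |v_rel|² = 65;  v_rel·d = (8)·(2) + (-1)·(-8) = 24
65·t² − 48·t + 52 = 0  ⇒  m = 24² − 65·52 = -2804
m = -2804 < 0,  v_rel·d = 24 > 0  ⇒  outside

inside=no margin=-2804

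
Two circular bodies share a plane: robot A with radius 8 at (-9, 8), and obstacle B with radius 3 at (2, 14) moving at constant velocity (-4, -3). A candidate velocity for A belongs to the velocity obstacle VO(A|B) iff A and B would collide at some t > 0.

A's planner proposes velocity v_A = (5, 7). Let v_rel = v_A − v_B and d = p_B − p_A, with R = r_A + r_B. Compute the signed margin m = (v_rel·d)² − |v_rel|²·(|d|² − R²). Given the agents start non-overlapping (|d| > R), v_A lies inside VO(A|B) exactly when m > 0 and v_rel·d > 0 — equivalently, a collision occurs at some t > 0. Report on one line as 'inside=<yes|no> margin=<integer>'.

d = (11, 6),  |d|² = 157;  R = 8+3 = 11,  c = 157−11² = 36
v_rel = (9, 10),  |v_rel|² = 181;  v_rel·d = (9)·(11) + (10)·(6) = 159
181·t² − 318·t + 36 = 0  ⇒  m = 159² − 181·36 = 18765
m = 18765 > 0,  v_rel·d = 159 > 0  ⇒  inside

inside=yes margin=18765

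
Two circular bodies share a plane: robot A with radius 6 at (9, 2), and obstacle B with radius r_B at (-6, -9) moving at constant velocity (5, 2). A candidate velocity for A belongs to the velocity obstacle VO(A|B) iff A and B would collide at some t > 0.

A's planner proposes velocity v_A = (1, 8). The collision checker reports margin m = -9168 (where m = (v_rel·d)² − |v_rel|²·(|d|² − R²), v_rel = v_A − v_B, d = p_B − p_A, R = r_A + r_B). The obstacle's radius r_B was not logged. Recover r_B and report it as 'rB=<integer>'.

m = -9168
d = (-15, -11);  v_rel = (-4, 6),  |v_rel|² = 52
v_rel×d = (-4)·(-11) − (6)·(-15) = 134
since m = R²·52 − 134²:  R² = (17956 + -9168) / 52 = 169
R = √169 = 13  ⇒  r_B = 13 − 6 = 7

rB=7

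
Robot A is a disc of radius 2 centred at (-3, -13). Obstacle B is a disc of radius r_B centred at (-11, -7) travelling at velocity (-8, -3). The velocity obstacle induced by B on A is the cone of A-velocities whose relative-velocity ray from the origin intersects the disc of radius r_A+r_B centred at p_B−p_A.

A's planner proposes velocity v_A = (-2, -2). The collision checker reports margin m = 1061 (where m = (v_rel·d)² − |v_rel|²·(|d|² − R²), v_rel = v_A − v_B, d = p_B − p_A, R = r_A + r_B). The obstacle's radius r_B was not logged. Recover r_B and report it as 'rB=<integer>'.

m = 1061
d = (-8, 6);  v_rel = (6, 1),  |v_rel|² = 37
v_rel×d = (6)·(6) − (1)·(-8) = 44
since m = R²·37 − 44²:  R² = (1936 + 1061) / 37 = 81
R = √81 = 9  ⇒  r_B = 9 − 2 = 7

rB=7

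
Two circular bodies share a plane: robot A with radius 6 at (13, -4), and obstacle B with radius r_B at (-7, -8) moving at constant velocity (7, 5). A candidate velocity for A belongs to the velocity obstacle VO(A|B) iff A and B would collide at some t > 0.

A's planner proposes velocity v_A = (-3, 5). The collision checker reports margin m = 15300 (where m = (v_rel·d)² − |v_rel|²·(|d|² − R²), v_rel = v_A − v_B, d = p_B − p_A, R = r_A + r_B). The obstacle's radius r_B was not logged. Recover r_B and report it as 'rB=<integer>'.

m = 15300
d = (-20, -4);  v_rel = (-10, 0),  |v_rel|² = 100
v_rel×d = (-10)·(-4) − (0)·(-20) = 40
since m = R²·100 − 40²:  R² = (1600 + 15300) / 100 = 169
R = √169 = 13  ⇒  r_B = 13 − 6 = 7

rB=7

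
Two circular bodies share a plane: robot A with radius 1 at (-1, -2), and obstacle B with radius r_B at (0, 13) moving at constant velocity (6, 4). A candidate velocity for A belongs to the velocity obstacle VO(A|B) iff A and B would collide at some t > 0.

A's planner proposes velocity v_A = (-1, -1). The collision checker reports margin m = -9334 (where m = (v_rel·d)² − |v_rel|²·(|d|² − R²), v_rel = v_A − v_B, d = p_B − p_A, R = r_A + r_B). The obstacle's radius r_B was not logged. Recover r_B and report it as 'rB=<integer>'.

m = -9334
d = (1, 15);  v_rel = (-7, -5),  |v_rel|² = 74
v_rel×d = (-7)·(15) − (-5)·(1) = -100
since m = R²·74 − (-100)²:  R² = (10000 + -9334) / 74 = 9
R = √9 = 3  ⇒  r_B = 3 − 1 = 2

rB=2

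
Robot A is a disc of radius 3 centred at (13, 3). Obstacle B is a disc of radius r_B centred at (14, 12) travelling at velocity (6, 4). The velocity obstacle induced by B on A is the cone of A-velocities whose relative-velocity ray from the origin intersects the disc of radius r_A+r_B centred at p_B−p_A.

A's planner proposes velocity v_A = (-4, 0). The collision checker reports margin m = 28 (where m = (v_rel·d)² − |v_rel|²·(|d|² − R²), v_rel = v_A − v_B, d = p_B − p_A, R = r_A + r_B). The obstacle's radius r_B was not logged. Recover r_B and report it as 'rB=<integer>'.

m = 28
d = (1, 9);  v_rel = (-10, -4),  |v_rel|² = 116
v_rel×d = (-10)·(9) − (-4)·(1) = -86
since m = R²·116 − (-86)²:  R² = (7396 + 28) / 116 = 64
R = √64 = 8  ⇒  r_B = 8 − 3 = 5

rB=5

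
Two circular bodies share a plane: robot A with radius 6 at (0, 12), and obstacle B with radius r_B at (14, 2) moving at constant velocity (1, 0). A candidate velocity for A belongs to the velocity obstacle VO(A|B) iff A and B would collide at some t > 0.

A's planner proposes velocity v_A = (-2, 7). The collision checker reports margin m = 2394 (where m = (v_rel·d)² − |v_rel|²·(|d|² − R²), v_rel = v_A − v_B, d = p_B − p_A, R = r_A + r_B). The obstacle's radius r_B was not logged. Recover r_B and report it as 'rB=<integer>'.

m = 2394
d = (14, -10);  v_rel = (-3, 7),  |v_rel|² = 58
v_rel×d = (-3)·(-10) − (7)·(14) = -68
since m = R²·58 − (-68)²:  R² = (4624 + 2394) / 58 = 121
R = √121 = 11  ⇒  r_B = 11 − 6 = 5

rB=5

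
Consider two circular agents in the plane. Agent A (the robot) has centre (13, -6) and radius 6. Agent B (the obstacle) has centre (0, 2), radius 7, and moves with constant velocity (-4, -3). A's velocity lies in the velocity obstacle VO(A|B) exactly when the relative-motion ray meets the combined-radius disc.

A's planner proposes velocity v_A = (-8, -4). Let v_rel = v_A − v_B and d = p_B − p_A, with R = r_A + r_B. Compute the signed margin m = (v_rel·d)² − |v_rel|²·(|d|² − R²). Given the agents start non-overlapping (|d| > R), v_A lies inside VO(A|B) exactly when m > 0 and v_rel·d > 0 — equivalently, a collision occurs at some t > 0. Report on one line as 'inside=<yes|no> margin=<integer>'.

d = (-13, 8),  |d|² = 233;  R = 6+7 = 13,  c = 233−13² = 64
v_rel = (-4, -1),  |v_rel|² = 17;  v_rel·d = (-4)·(-13) + (-1)·(8) = 44
17·t² − 88·t + 64 = 0  ⇒  m = 44² − 17·64 = 848
m = 848 > 0,  v_rel·d = 44 > 0  ⇒  inside

inside=yes margin=848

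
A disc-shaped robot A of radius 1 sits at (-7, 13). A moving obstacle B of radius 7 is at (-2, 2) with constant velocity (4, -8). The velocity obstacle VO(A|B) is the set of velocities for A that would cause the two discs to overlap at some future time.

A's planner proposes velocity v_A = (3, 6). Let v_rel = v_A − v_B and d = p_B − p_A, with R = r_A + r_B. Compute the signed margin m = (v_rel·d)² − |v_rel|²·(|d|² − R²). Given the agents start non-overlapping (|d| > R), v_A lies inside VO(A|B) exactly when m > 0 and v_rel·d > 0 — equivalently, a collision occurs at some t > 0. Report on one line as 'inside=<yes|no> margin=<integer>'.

d = (5, -11),  |d|² = 146;  R = 1+7 = 8,  c = 146−8² = 82
v_rel = (-1, 14),  |v_rel|² = 197;  v_rel·d = (-1)·(5) + (14)·(-11) = -159
197·t² + 318·t + 82 = 0  ⇒  m = (-159)² − 197·82 = 9127
m = 9127 > 0,  v_rel·d = -159 < 0  ⇒  outside

inside=no margin=9127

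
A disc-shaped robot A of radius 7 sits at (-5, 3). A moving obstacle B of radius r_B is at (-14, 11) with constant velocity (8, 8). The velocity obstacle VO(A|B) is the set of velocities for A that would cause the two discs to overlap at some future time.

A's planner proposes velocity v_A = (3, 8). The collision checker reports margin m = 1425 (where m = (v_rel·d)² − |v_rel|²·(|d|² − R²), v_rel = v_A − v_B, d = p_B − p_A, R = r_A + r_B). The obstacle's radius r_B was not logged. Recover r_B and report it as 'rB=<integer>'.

m = 1425
d = (-9, 8);  v_rel = (-5, 0),  |v_rel|² = 25
v_rel×d = (-5)·(8) − (0)·(-9) = -40
since m = R²·25 − (-40)²:  R² = (1600 + 1425) / 25 = 121
R = √121 = 11  ⇒  r_B = 11 − 7 = 4

rB=4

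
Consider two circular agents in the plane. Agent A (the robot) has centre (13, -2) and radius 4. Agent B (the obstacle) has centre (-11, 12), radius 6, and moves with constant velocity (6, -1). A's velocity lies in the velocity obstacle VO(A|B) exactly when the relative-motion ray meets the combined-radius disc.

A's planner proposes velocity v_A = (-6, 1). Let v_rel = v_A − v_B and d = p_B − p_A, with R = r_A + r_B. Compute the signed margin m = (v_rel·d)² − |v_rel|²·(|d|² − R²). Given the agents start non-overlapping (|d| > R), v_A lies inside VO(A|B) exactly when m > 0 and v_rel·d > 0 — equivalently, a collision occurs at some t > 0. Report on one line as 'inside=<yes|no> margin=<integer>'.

d = (-24, 14),  |d|² = 772;  R = 4+6 = 10,  c = 772−10² = 672
v_rel = (-12, 2),  |v_rel|² = 148;  v_rel·d = (-12)·(-24) + (2)·(14) = 316
148·t² − 632·t + 672 = 0  ⇒  m = 316² − 148·672 = 400
m = 400 > 0,  v_rel·d = 316 > 0  ⇒  inside

inside=yes margin=400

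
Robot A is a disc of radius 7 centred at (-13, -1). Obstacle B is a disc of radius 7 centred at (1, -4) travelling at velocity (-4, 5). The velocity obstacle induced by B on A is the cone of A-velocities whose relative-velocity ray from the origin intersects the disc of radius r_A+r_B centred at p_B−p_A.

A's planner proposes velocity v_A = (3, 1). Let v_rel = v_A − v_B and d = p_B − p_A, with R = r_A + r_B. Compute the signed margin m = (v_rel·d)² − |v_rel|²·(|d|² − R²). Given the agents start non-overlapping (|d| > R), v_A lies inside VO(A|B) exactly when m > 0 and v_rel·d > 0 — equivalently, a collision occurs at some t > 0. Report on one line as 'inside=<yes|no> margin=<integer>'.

d = (14, -3),  |d|² = 205;  R = 7+7 = 14,  c = 205−14² = 9
v_rel = (7, -4),  |v_rel|² = 65;  v_rel·d = (7)·(14) + (-4)·(-3) = 110
65·t² − 220·t + 9 = 0  ⇒  m = 110² − 65·9 = 11515
m = 11515 > 0,  v_rel·d = 110 > 0  ⇒  inside

inside=yes margin=11515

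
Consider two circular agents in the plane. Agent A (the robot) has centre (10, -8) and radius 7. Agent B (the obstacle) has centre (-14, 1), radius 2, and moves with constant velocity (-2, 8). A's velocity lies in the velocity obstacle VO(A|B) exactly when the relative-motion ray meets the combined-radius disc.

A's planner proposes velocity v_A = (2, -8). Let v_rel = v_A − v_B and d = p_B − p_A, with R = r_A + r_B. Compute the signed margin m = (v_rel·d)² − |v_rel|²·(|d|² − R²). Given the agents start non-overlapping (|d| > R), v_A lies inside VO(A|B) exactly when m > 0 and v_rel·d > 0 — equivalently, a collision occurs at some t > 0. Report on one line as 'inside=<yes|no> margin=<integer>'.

d = (-24, 9),  |d|² = 657;  R = 7+2 = 9,  c = 657−9² = 576
v_rel = (4, -16),  |v_rel|² = 272;  v_rel·d = (4)·(-24) + (-16)·(9) = -240
272·t² + 480·t + 576 = 0  ⇒  m = (-240)² − 272·576 = -99072
m = -99072 < 0,  v_rel·d = -240 < 0  ⇒  outside

inside=no margin=-99072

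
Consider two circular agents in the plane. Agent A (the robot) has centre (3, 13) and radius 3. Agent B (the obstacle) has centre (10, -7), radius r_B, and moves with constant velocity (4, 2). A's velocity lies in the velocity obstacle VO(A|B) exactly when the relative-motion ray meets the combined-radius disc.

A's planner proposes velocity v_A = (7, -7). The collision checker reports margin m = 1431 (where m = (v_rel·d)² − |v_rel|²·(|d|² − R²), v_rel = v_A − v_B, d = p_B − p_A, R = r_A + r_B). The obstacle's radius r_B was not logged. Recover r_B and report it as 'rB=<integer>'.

m = 1431
d = (7, -20);  v_rel = (3, -9),  |v_rel|² = 90
v_rel×d = (3)·(-20) − (-9)·(7) = 3
since m = R²·90 − 3²:  R² = (9 + 1431) / 90 = 16
R = √16 = 4  ⇒  r_B = 4 − 3 = 1

rB=1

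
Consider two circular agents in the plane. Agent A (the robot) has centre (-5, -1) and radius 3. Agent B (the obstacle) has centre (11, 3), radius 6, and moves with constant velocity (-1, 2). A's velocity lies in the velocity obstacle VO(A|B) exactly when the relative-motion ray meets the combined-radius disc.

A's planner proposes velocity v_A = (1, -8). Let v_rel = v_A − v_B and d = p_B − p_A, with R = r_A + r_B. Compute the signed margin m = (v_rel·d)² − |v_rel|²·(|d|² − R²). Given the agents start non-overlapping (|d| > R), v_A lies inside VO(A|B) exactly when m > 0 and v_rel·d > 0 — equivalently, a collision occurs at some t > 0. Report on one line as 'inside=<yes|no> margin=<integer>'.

d = (16, 4),  |d|² = 272;  R = 3+6 = 9,  c = 272−9² = 191
v_rel = (2, -10),  |v_rel|² = 104;  v_rel·d = (2)·(16) + (-10)·(4) = -8
104·t² + 16·t + 191 = 0  ⇒  m = (-8)² − 104·191 = -19800
m = -19800 < 0,  v_rel·d = -8 < 0  ⇒  outside

inside=no margin=-19800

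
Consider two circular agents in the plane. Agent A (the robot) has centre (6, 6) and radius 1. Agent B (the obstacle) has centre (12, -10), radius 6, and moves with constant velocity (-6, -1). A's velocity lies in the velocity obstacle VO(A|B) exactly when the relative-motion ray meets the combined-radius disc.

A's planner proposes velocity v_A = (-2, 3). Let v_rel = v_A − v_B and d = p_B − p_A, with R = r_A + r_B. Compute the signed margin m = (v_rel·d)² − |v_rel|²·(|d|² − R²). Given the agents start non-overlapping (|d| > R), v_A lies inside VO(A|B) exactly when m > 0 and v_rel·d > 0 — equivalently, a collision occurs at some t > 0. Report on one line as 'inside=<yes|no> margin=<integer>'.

d = (6, -16),  |d|² = 292;  R = 1+6 = 7,  c = 292−7² = 243
v_rel = (4, 4),  |v_rel|² = 32;  v_rel·d = (4)·(6) + (4)·(-16) = -40
32·t² + 80·t + 243 = 0  ⇒  m = (-40)² − 32·243 = -6176
m = -6176 < 0,  v_rel·d = -40 < 0  ⇒  outside

inside=no margin=-6176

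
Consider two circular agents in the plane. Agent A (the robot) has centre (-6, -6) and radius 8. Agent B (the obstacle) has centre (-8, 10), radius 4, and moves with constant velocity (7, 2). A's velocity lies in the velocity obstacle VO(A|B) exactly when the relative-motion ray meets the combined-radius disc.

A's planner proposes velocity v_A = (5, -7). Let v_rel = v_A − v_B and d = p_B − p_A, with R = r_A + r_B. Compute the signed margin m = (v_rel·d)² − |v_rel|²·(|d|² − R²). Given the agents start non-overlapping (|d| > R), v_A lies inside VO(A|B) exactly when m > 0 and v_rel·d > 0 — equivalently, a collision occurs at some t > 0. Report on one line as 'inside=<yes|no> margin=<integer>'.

d = (-2, 16),  |d|² = 260;  R = 8+4 = 12,  c = 260−12² = 116
v_rel = (-2, -9),  |v_rel|² = 85;  v_rel·d = (-2)·(-2) + (-9)·(16) = -140
85·t² + 280·t + 116 = 0  ⇒  m = (-140)² − 85·116 = 9740
m = 9740 > 0,  v_rel·d = -140 < 0  ⇒  outside

inside=no margin=9740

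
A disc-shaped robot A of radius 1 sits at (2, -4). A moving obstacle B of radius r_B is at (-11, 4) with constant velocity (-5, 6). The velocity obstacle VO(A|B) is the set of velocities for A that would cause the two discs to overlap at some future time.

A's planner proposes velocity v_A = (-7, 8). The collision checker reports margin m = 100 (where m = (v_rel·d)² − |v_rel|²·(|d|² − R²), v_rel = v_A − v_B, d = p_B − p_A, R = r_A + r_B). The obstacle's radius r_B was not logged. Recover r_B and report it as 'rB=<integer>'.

m = 100
d = (-13, 8);  v_rel = (-2, 2),  |v_rel|² = 8
v_rel×d = (-2)·(8) − (2)·(-13) = 10
since m = R²·8 − 10²:  R² = (100 + 100) / 8 = 25
R = √25 = 5  ⇒  r_B = 5 − 1 = 4

rB=4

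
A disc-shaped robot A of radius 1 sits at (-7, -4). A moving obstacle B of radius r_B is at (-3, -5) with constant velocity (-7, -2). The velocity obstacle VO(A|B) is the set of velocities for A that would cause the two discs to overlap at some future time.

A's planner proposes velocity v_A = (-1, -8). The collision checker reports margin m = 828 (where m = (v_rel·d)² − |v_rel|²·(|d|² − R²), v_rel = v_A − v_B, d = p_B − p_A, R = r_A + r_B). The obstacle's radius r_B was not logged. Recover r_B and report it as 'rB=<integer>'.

m = 828
d = (4, -1);  v_rel = (6, -6),  |v_rel|² = 72
v_rel×d = (6)·(-1) − (-6)·(4) = 18
since m = R²·72 − 18²:  R² = (324 + 828) / 72 = 16
R = √16 = 4  ⇒  r_B = 4 − 1 = 3

rB=3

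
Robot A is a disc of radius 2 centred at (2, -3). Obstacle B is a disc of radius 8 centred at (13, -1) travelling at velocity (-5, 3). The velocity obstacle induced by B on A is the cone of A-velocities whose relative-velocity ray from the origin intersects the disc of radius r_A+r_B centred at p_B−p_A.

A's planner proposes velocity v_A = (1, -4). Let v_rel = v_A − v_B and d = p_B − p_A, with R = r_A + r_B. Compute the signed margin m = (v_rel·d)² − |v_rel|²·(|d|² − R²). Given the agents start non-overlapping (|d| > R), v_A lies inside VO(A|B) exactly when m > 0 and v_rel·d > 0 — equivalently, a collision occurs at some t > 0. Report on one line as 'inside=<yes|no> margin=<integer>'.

d = (11, 2),  |d|² = 125;  R = 2+8 = 10,  c = 125−10² = 25
v_rel = (6, -7),  |v_rel|² = 85;  v_rel·d = (6)·(11) + (-7)·(2) = 52
85·t² − 104·t + 25 = 0  ⇒  m = 52² − 85·25 = 579
m = 579 > 0,  v_rel·d = 52 > 0  ⇒  inside

inside=yes margin=579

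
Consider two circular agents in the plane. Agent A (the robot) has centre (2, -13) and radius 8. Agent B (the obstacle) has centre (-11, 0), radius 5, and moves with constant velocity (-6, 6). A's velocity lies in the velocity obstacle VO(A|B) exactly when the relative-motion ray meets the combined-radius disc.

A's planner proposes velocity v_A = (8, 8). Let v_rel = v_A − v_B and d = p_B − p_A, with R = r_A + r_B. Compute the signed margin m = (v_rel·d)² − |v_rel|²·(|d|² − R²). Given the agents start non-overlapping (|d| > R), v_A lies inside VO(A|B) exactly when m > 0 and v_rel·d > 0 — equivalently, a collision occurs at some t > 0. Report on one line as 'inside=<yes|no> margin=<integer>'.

d = (-13, 13),  |d|² = 338;  R = 8+5 = 13,  c = 338−13² = 169
v_rel = (14, 2),  |v_rel|² = 200;  v_rel·d = (14)·(-13) + (2)·(13) = -156
200·t² + 312·t + 169 = 0  ⇒  m = (-156)² − 200·169 = -9464
m = -9464 < 0,  v_rel·d = -156 < 0  ⇒  outside

inside=no margin=-9464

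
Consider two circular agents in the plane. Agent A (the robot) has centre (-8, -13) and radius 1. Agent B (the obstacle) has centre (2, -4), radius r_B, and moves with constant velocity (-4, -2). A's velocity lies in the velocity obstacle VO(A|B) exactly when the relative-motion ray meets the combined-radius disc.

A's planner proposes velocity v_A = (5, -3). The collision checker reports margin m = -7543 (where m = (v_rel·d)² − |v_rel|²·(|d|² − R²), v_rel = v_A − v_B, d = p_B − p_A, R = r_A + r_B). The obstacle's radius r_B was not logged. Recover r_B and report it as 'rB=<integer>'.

m = -7543
d = (10, 9);  v_rel = (9, -1),  |v_rel|² = 82
v_rel×d = (9)·(9) − (-1)·(10) = 91
since m = R²·82 − 91²:  R² = (8281 + -7543) / 82 = 9
R = √9 = 3  ⇒  r_B = 3 − 1 = 2

rB=2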